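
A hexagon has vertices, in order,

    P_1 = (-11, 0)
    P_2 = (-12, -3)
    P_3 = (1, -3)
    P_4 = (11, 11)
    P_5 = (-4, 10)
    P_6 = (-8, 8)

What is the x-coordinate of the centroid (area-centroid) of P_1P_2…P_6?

-305/203

Apply the shoelace formula. First the cross-terms c_i = x_i·y_{i+1} − x_{i+1}·y_i:
  33, 39, 44, 154, 48, 88  ⇒  2A = 406, A = 203.
Then Σ (x_i + x_{i+1})·c_i = -1830, so x̄ = -1830 / (6·203) = -305/203.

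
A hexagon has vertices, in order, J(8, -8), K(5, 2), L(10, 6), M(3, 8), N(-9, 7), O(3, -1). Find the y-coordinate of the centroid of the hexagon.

Apply the shoelace formula. First the cross-terms c_i = x_i·y_{i+1} − x_{i+1}·y_i:
  56, 10, 62, 93, -12, -16  ⇒  2A = 193, A = 96.5.
Then Σ (y_i + y_{i+1})·c_i = 2079, so ȳ = 2079 / (6·96.5) = 693/193.

693/193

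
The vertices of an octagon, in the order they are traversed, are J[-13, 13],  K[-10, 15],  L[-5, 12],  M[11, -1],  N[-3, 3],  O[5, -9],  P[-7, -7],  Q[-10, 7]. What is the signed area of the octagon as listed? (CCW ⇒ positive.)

J→K: (-13)(15) − (-10)(13) = -65
K→L: (-10)(12) − (-5)(15) = -45
L→M: (-5)(-1) − (11)(12) = -127
M→N: (11)(3) − (-3)(-1) = 30
N→O: (-3)(-9) − (5)(3) = 12
O→P: (5)(-7) − (-7)(-9) = -98
P→Q: (-7)(7) − (-10)(-7) = -119
Q→J: (-10)(13) − (-13)(7) = -39
Σ = -451
Signed area = Σ/2 = -225.5 (negative ⇒ clockwise traversal).

-225.5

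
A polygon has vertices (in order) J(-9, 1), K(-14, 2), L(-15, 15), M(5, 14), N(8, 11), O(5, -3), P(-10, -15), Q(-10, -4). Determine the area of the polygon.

433

Apply the shoelace (surveyor's) formula: 2A = Σ (x_i·y_{i+1} − x_{i+1}·y_i), indices taken mod 8.
J→K: (-9)(2) − (-14)(1) = -4
K→L: (-14)(15) − (-15)(2) = -180
L→M: (-15)(14) − (5)(15) = -285
M→N: (5)(11) − (8)(14) = -57
N→O: (8)(-3) − (5)(11) = -79
O→P: (5)(-15) − (-10)(-3) = -105
P→Q: (-10)(-4) − (-10)(-15) = -110
Q→J: (-10)(1) − (-9)(-4) = -46
Σ = -866
Area = |Σ|/2 = 433.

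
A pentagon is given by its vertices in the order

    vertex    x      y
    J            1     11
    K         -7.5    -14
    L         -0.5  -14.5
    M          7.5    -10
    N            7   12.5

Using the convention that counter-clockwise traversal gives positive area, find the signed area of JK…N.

Apply the surveyor's formula: 2A = Σ (x_i·y_{i+1} − x_{i+1}·y_i), indices taken mod 5.
Σ = (68.5) + (101.75) + (113.75) + (163.75) + (64.5) = 512.25
Signed area = Σ/2 = 256.125 (positive ⇒ counter-clockwise traversal).

256.125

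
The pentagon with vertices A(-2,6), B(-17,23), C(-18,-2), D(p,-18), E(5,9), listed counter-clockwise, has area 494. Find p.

Write out the shoelace sum; only the two edges meeting at D involve p:
2·Area = [((-18)·(-18) − p·(-2)) + (p·9 − 5·(-18))] + 552
       = 11·p + 966 = 988
⇒ p = 2.

2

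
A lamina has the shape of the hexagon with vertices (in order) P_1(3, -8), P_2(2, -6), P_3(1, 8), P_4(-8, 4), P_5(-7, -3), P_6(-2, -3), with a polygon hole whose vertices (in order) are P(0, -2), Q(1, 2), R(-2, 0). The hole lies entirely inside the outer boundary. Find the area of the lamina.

85

Outer boundary:
Σ = (-2) + (22) + (68) + (52) + (15) + (25) = 180
Area = |Σ|/2 = 90.
Hole:
Σ = (2) + (4) + (4) = 10
Area = |Σ|/2 = 5.
Net area = 90 − 5 = 85.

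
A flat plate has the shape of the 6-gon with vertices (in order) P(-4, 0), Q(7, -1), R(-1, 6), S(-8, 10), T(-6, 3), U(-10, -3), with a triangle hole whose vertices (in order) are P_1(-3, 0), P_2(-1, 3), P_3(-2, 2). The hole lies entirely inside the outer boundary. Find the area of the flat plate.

Outer boundary:
Σ = (4) + (41) + (38) + (36) + (48) + (-12) = 155
Area = |Σ|/2 = 77.5.
Hole:
P_1→P_2: (-3)(3) − (-1)(0) = -9
P_2→P_3: (-1)(2) − (-2)(3) = 4
P_3→P_1: (-2)(0) − (-3)(2) = 6
Σ = 1
Area = |Σ|/2 = 0.5.
Net area = 77.5 − 0.5 = 77.

77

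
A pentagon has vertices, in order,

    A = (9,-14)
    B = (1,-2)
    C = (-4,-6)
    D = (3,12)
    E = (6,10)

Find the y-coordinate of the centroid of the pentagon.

Apply the shoelace (surveyor's) formula. First the cross-terms c_i = x_i·y_{i+1} − x_{i+1}·y_i:
  -4, -14, -30, -42, -174  ⇒  2A = -264, A = -132.
Then Σ (y_i + y_{i+1})·c_i = -232, so ȳ = -232 / (6·(-132)) = 29/99.

29/99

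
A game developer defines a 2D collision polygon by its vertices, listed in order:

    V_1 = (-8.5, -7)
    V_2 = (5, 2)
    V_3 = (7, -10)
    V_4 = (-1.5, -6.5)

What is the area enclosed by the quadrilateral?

Apply the surveyor's formula: 2A = Σ (x_i·y_{i+1} − x_{i+1}·y_i), indices taken mod 4.
V_1→V_2: (-8.5)(2) − (5)(-7) = 18
V_2→V_3: (5)(-10) − (7)(2) = -64
V_3→V_4: (7)(-6.5) − (-1.5)(-10) = -60.5
V_4→V_1: (-1.5)(-7) − (-8.5)(-6.5) = -44.75
Σ = -151.25
Area = |Σ|/2 = 75.625.

75.625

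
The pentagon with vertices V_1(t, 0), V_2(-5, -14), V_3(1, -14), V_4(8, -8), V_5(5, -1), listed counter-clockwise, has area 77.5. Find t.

Write out the shoelace sum; only the two edges meeting at V_1 involve t:
2·Area = [(5·0 − t·(-1)) + (t·(-14) − (-5)·0)] + 220
       = -13·t + 220 = 155
⇒ t = 5.

5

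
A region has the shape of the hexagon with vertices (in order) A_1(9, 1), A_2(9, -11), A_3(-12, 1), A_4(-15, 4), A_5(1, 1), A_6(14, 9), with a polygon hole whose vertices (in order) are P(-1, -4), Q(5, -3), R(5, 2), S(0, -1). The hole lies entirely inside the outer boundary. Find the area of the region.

Outer boundary:
Σ = (-108) + (-123) + (-33) + (-19) + (-5) + (-67) = -355
Area = |Σ|/2 = 177.5.
Hole:
Apply the shoelace (surveyor's) formula: 2A = Σ (x_i·y_{i+1} − x_{i+1}·y_i), indices taken mod 4.
Cross-terms: 23, 25, -5, -1  ⇒  Σ = 42
Area = |Σ|/2 = 21.
Net area = 177.5 − 21 = 156.5.

156.5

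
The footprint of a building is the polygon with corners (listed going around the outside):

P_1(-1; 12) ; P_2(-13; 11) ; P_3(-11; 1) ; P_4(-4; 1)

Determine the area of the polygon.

99.5

Apply the shoelace (surveyor's) formula: 2A = Σ (x_i·y_{i+1} − x_{i+1}·y_i), indices taken mod 4.
Σ = (145) + (108) + (-7) + (-47) = 199
Area = |Σ|/2 = 99.5.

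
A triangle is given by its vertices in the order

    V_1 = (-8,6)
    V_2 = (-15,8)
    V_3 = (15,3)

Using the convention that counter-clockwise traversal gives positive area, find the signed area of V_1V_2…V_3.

-12.5

Σ = (26) + (-165) + (114) = -25
Signed area = Σ/2 = -12.5 (negative ⇒ clockwise traversal).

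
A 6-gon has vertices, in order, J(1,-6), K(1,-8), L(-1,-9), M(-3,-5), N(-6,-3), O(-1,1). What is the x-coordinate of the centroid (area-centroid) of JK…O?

Apply the surveyor's formula. First the cross-terms c_i = x_i·y_{i+1} − x_{i+1}·y_i:
  -2, -17, -22, -21, -9, 5  ⇒  2A = -66, A = -33.
Then Σ (x_i + x_{i+1})·c_i = 336, so x̄ = 336 / (6·(-33)) = -56/33.

-56/33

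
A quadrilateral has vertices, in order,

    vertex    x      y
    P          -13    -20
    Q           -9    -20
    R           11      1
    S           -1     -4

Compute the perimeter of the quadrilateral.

66

|PQ| = √((4)² + (0)²) = √16 = 4
|QR| = √((20)² + (21)²) = √841 = 29
|RS| = √((-12)² + (-5)²) = √169 = 13
|SP| = √((-12)² + (-16)²) = √400 = 20
Perimeter = 4 + 29 + 13 + 20 = 66.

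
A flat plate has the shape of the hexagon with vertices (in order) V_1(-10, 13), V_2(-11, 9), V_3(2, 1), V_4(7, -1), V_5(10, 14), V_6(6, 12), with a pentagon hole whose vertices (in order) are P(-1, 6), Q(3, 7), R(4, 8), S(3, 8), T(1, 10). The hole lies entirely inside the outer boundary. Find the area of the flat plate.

170

Outer boundary:
Apply the surveyor's formula: 2A = Σ (x_i·y_{i+1} − x_{i+1}·y_i), indices taken mod 6.
Σ = (53) + (-29) + (-9) + (108) + (36) + (198) = 357
Area = |Σ|/2 = 178.5.
Hole:
P→Q: (-1)(7) − (3)(6) = -25
Q→R: (3)(8) − (4)(7) = -4
R→S: (4)(8) − (3)(8) = 8
S→T: (3)(10) − (1)(8) = 22
T→P: (1)(6) − (-1)(10) = 16
Σ = 17
Area = |Σ|/2 = 8.5.
Net area = 178.5 − 8.5 = 170.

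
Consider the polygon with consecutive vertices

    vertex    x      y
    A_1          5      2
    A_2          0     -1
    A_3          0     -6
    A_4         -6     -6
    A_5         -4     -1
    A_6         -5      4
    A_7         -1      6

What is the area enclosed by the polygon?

69

Σ = (-5) + (0) + (-36) + (-18) + (-21) + (-26) + (-32) = -138
Area = |Σ|/2 = 69.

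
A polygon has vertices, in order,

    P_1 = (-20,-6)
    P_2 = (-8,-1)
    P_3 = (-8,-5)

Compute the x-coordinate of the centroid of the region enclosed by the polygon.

-12

Apply the shoelace (surveyor's) formula. First the cross-terms c_i = x_i·y_{i+1} − x_{i+1}·y_i:
  -28, 32, -52  ⇒  2A = -48, A = -24.
Then Σ (x_i + x_{i+1})·c_i = 1728, so x̄ = 1728 / (6·(-24)) = -12.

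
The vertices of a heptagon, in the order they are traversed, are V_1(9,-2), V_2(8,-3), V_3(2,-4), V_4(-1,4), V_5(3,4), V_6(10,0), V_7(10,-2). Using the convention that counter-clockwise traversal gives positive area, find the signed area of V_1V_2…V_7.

Σ = (-11) + (-26) + (4) + (-16) + (-40) + (-20) + (-2) = -111
Signed area = Σ/2 = -55.5 (negative ⇒ clockwise traversal).

-55.5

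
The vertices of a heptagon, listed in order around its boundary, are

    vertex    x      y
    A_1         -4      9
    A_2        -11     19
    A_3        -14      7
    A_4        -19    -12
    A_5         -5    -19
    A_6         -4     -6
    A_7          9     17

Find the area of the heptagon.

451.5

Apply Gauss's area formula: 2A = Σ (x_i·y_{i+1} − x_{i+1}·y_i), indices taken mod 7.
A_1→A_2: (-4)(19) − (-11)(9) = 23
A_2→A_3: (-11)(7) − (-14)(19) = 189
A_3→A_4: (-14)(-12) − (-19)(7) = 301
A_4→A_5: (-19)(-19) − (-5)(-12) = 301
A_5→A_6: (-5)(-6) − (-4)(-19) = -46
A_6→A_7: (-4)(17) − (9)(-6) = -14
A_7→A_1: (9)(9) − (-4)(17) = 149
Σ = 903
Area = |Σ|/2 = 451.5.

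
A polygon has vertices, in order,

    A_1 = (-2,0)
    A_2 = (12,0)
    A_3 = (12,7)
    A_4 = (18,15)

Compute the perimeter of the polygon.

56

|A_1A_2| = √((14)² + (0)²) = √196 = 14
|A_2A_3| = √((0)² + (7)²) = √49 = 7
|A_3A_4| = √((6)² + (8)²) = √100 = 10
|A_4A_1| = √((-20)² + (-15)²) = √625 = 25
Perimeter = 14 + 7 + 10 + 25 = 56.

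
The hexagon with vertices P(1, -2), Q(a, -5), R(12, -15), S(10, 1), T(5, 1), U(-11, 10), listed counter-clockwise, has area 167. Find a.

-3

The doubled signed area Σ (x_i y_{i+1} − x_{i+1} y_i) is linear in a.
With a=0 it equals 295; the coefficient of a is -13 (from the two edges through Q).
So -13·a + 295 = 2·167 = 334 ⇒ a = -3.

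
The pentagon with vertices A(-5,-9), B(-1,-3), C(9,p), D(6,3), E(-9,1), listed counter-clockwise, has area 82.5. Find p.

Write out the shoelace sum; only the two edges meeting at C involve p:
2·Area = [((-1)·p − 9·(-3)) + (9·3 − 6·p)] + 125
       = -7·p + 179 = 165
⇒ p = 2.

2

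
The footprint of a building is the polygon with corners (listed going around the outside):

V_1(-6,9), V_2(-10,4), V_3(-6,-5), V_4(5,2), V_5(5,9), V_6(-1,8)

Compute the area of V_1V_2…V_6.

Apply the shoelace (surveyor's) formula: 2A = Σ (x_i·y_{i+1} − x_{i+1}·y_i), indices taken mod 6.
Σ = (66) + (74) + (13) + (35) + (49) + (39) = 276
Area = |Σ|/2 = 138.

138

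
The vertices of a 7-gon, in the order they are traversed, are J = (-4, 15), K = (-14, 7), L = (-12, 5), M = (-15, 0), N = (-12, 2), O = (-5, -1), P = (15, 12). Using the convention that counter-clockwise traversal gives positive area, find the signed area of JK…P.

245.5

Apply the shoelace formula: 2A = Σ (x_i·y_{i+1} − x_{i+1}·y_i), indices taken mod 7.
Σ = (182) + (14) + (75) + (-30) + (22) + (-45) + (273) = 491
Signed area = Σ/2 = 245.5 (positive ⇒ counter-clockwise traversal).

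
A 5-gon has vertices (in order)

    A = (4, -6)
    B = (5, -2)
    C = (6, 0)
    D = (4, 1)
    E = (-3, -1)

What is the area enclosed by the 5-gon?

Σ = (22) + (12) + (6) + (-1) + (22) = 61
Area = |Σ|/2 = 30.5.

30.5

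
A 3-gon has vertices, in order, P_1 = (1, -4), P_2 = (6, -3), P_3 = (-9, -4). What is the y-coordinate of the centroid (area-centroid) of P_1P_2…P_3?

Apply the surveyor's formula. First the cross-terms c_i = x_i·y_{i+1} − x_{i+1}·y_i:
  21, -51, 40  ⇒  2A = 10, A = 5.
Then Σ (y_i + y_{i+1})·c_i = -110, so ȳ = -110 / (6·5) = -11/3.

-11/3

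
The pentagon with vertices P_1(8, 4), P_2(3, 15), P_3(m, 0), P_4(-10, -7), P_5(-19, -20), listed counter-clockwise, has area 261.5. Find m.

-12

Write out the shoelace sum; only the two edges meeting at P_3 involve m:
2·Area = [(3·0 − m·15) + (m·(-7) − (-10)·0)] + 259
       = -22·m + 259 = 523
⇒ m = -12.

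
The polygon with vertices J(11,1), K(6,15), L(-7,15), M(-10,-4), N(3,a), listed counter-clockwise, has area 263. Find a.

1

The doubled signed area Σ (x_i y_{i+1} − x_{i+1} y_i) is linear in a.
With a=0 it equals 547; the coefficient of a is -21 (from the two edges through N).
So -21·a + 547 = 2·263 = 526 ⇒ a = 1.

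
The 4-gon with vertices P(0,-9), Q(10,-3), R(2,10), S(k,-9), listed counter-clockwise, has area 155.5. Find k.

Write out the shoelace sum; only the two edges meeting at S involve k:
2·Area = [(2·(-9) − k·10) + (k·(-9) − 0·(-9))] + 196
       = -19·k + 178 = 311
⇒ k = -7.

-7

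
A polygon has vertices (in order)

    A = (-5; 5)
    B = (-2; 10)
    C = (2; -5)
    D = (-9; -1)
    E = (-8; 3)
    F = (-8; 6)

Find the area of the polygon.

83

A→B: (-5)(10) − (-2)(5) = -40
B→C: (-2)(-5) − (2)(10) = -10
C→D: (2)(-1) − (-9)(-5) = -47
D→E: (-9)(3) − (-8)(-1) = -35
E→F: (-8)(6) − (-8)(3) = -24
F→A: (-8)(5) − (-5)(6) = -10
Σ = -166
Area = |Σ|/2 = 83.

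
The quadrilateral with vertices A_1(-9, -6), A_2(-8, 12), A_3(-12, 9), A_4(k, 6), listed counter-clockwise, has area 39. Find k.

Write out the shoelace sum; only the two edges meeting at A_4 involve k:
2·Area = [((-12)·6 − k·9) + (k·(-6) − (-9)·6)] + -84
       = -15·k + -102 = 78
⇒ k = -12.

-12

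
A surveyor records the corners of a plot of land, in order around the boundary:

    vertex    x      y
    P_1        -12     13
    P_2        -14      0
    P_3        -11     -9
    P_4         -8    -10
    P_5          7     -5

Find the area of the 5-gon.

P_1→P_2: (-12)(0) − (-14)(13) = 182
P_2→P_3: (-14)(-9) − (-11)(0) = 126
P_3→P_4: (-11)(-10) − (-8)(-9) = 38
P_4→P_5: (-8)(-5) − (7)(-10) = 110
P_5→P_1: (7)(13) − (-12)(-5) = 31
Σ = 487
Area = |Σ|/2 = 243.5.

243.5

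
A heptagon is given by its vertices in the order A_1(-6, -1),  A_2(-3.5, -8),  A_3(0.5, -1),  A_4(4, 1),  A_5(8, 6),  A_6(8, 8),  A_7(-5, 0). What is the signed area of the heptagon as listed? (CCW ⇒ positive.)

Σ = (44.5) + (7.5) + (4.5) + (16) + (16) + (40) + (5) = 133.5
Signed area = Σ/2 = 66.75 (positive ⇒ counter-clockwise traversal).

66.75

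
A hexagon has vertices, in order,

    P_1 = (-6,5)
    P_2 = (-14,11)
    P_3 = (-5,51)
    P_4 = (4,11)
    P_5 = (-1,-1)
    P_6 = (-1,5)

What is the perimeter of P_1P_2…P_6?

|P_1P_2| = √((-8)² + (6)²) = √100 = 10
|P_2P_3| = √((9)² + (40)²) = √1681 = 41
|P_3P_4| = √((9)² + (-40)²) = √1681 = 41
|P_4P_5| = √((-5)² + (-12)²) = √169 = 13
|P_5P_6| = √((0)² + (6)²) = √36 = 6
|P_6P_1| = √((-5)² + (0)²) = √25 = 5
Perimeter = 10 + 41 + 41 + 13 + 6 + 5 = 116.

116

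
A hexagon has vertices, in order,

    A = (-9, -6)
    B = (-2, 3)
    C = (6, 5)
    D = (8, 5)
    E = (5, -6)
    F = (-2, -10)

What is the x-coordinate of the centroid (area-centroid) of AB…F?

10/87

Apply the surveyor's formula. First the cross-terms c_i = x_i·y_{i+1} − x_{i+1}·y_i:
  -39, -28, -10, -73, -62, -78  ⇒  2A = -290, A = -145.
Then Σ (x_i + x_{i+1})·c_i = -100, so x̄ = -100 / (6·(-145)) = 10/87.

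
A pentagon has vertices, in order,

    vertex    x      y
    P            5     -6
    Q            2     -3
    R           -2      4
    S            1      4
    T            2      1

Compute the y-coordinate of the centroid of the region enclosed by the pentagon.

Apply Gauss's area formula. First the cross-terms c_i = x_i·y_{i+1} − x_{i+1}·y_i:
  -3, 2, -12, -7, -17  ⇒  2A = -37, A = -18.5.
Then Σ (y_i + y_{i+1})·c_i = -17, so ȳ = -17 / (6·(-18.5)) = 17/111.

17/111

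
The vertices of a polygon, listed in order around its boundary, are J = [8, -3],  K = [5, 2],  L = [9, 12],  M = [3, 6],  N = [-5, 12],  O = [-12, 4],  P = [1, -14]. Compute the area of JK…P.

Apply the shoelace (surveyor's) formula: 2A = Σ (x_i·y_{i+1} − x_{i+1}·y_i), indices taken mod 7.
Cross-terms: 31, 42, 18, 66, 124, 164, 109  ⇒  Σ = 554
Area = |Σ|/2 = 277.

277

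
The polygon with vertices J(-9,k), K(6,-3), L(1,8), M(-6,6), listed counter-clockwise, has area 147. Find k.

The doubled signed area Σ (x_i y_{i+1} − x_{i+1} y_i) is linear in k.
With k=0 it equals 186; the coefficient of k is -12 (from the two edges through J).
So -12·k + 186 = 2·147 = 294 ⇒ k = -9.

-9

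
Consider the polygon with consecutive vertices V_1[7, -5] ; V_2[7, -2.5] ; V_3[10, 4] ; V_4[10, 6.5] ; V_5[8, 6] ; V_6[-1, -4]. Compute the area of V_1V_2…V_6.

Apply the surveyor's formula: 2A = Σ (x_i·y_{i+1} − x_{i+1}·y_i), indices taken mod 6.
Cross-terms: 17.5, 53, 25, 8, -26, 33  ⇒  Σ = 110.5
Area = |Σ|/2 = 55.25.

55.25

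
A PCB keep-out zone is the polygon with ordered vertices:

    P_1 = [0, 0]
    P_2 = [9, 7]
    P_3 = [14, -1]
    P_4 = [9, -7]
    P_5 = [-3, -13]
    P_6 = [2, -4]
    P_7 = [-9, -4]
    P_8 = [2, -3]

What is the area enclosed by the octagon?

P_1→P_2: (0)(7) − (9)(0) = 0
P_2→P_3: (9)(-1) − (14)(7) = -107
P_3→P_4: (14)(-7) − (9)(-1) = -89
P_4→P_5: (9)(-13) − (-3)(-7) = -138
P_5→P_6: (-3)(-4) − (2)(-13) = 38
P_6→P_7: (2)(-4) − (-9)(-4) = -44
P_7→P_8: (-9)(-3) − (2)(-4) = 35
P_8→P_1: (2)(0) − (0)(-3) = 0
Σ = -305
Area = |Σ|/2 = 152.5.

152.5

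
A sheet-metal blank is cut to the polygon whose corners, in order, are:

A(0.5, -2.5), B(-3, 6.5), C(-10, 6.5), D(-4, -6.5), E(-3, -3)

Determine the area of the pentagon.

Cross-terms: -4.25, 45.5, 91, -7.5, 9  ⇒  Σ = 133.75
Area = |Σ|/2 = 66.875.

66.875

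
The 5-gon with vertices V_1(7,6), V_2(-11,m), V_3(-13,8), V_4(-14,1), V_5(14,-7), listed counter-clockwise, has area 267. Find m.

The doubled signed area Σ (x_i y_{i+1} − x_{i+1} y_i) is linear in m.
With m=0 it equals 294; the coefficient of m is 20 (from the two edges through V_2).
So 20·m + 294 = 2·267 = 534 ⇒ m = 12.

12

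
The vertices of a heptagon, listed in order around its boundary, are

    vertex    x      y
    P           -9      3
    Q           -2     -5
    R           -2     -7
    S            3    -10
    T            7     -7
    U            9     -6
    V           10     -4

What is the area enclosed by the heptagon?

92

Apply the shoelace formula: 2A = Σ (x_i·y_{i+1} − x_{i+1}·y_i), indices taken mod 7.
Σ = (51) + (4) + (41) + (49) + (21) + (24) + (-6) = 184
Area = |Σ|/2 = 92.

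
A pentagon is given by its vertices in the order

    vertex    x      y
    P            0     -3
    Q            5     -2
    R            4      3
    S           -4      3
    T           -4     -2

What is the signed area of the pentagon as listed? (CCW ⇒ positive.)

47

Apply the shoelace formula: 2A = Σ (x_i·y_{i+1} − x_{i+1}·y_i), indices taken mod 5.
Σ = (15) + (23) + (24) + (20) + (12) = 94
Signed area = Σ/2 = 47 (positive ⇒ counter-clockwise traversal).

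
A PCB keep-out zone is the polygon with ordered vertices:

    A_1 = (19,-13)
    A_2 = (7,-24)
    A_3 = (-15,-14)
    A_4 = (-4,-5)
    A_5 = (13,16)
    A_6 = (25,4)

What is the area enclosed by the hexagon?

776

Cross-terms: -365, -458, 19, 1, -348, -401  ⇒  Σ = -1552
Area = |Σ|/2 = 776.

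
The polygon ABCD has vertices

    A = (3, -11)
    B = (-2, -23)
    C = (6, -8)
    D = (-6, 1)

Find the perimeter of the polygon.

|AB| = √((-5)² + (-12)²) = √169 = 13
|BC| = √((8)² + (15)²) = √289 = 17
|CD| = √((-12)² + (9)²) = √225 = 15
|DA| = √((9)² + (-12)²) = √225 = 15
Perimeter = 13 + 17 + 15 + 15 = 60.

60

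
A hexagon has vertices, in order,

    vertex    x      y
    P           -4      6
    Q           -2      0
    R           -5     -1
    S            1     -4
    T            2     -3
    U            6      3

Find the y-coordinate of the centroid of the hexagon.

Apply the surveyor's formula. First the cross-terms c_i = x_i·y_{i+1} − x_{i+1}·y_i:
  12, 2, 21, 5, 24, 48  ⇒  2A = 112, A = 56.
Then Σ (y_i + y_{i+1})·c_i = 362, so ȳ = 362 / (6·56) = 181/168.

181/168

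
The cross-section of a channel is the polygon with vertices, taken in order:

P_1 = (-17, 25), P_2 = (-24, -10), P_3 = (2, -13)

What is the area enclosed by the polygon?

465.5

Apply the shoelace formula: 2A = Σ (x_i·y_{i+1} − x_{i+1}·y_i), indices taken mod 3.
Σ = (770) + (332) + (-171) = 931
Area = |Σ|/2 = 465.5.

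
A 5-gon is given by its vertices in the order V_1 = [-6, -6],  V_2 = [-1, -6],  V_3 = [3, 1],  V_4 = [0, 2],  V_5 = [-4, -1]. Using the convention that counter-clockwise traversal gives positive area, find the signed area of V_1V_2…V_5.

Σ = (30) + (17) + (6) + (8) + (18) = 79
Signed area = Σ/2 = 39.5 (positive ⇒ counter-clockwise traversal).

39.5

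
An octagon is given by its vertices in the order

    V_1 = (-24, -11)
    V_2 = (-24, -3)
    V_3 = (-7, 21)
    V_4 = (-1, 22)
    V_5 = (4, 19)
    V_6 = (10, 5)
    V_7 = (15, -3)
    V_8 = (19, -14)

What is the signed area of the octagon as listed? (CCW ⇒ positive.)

-965

Σ = (-192) + (-525) + (-133) + (-107) + (-170) + (-105) + (-153) + (-545) = -1930
Signed area = Σ/2 = -965 (negative ⇒ clockwise traversal).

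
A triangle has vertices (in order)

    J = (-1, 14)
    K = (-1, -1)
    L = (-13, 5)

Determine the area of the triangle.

Apply Gauss's area formula: 2A = Σ (x_i·y_{i+1} − x_{i+1}·y_i), indices taken mod 3.
J→K: (-1)(-1) − (-1)(14) = 15
K→L: (-1)(5) − (-13)(-1) = -18
L→J: (-13)(14) − (-1)(5) = -177
Σ = -180
Area = |Σ|/2 = 90.

90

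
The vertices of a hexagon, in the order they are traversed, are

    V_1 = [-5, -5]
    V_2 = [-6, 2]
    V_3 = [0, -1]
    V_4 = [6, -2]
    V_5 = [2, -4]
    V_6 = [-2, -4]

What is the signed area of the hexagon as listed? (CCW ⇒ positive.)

-37

V_1→V_2: (-5)(2) − (-6)(-5) = -40
V_2→V_3: (-6)(-1) − (0)(2) = 6
V_3→V_4: (0)(-2) − (6)(-1) = 6
V_4→V_5: (6)(-4) − (2)(-2) = -20
V_5→V_6: (2)(-4) − (-2)(-4) = -16
V_6→V_1: (-2)(-5) − (-5)(-4) = -10
Σ = -74
Signed area = Σ/2 = -37 (negative ⇒ clockwise traversal).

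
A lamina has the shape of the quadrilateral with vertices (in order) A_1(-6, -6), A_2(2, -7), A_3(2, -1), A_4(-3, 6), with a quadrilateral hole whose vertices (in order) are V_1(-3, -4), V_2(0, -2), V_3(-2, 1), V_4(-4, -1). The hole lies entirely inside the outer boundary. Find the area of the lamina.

Outer boundary:
Apply the shoelace (surveyor's) formula: 2A = Σ (x_i·y_{i+1} − x_{i+1}·y_i), indices taken mod 4.
A_1→A_2: (-6)(-7) − (2)(-6) = 54
A_2→A_3: (2)(-1) − (2)(-7) = 12
A_3→A_4: (2)(6) − (-3)(-1) = 9
A_4→A_1: (-3)(-6) − (-6)(6) = 54
Σ = 129
Area = |Σ|/2 = 64.5.
Hole:
Σ = (6) + (-4) + (6) + (13) = 21
Area = |Σ|/2 = 10.5.
Net area = 64.5 − 10.5 = 54.

54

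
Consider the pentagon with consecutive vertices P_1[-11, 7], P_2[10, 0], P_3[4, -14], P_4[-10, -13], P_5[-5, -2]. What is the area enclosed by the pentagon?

252

Σ = (-70) + (-140) + (-192) + (-45) + (-57) = -504
Area = |Σ|/2 = 252.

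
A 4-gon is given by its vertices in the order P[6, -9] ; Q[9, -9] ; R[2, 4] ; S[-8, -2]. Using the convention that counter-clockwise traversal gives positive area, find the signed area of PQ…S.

96.5

Σ = (27) + (54) + (28) + (84) = 193
Signed area = Σ/2 = 96.5 (positive ⇒ counter-clockwise traversal).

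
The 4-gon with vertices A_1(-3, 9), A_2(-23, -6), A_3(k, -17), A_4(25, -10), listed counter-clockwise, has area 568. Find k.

The doubled signed area Σ (x_i y_{i+1} − x_{i+1} y_i) is linear in k.
With k=0 it equals 1236; the coefficient of k is -4 (from the two edges through A_3).
So -4·k + 1236 = 2·568 = 1136 ⇒ k = 25.

25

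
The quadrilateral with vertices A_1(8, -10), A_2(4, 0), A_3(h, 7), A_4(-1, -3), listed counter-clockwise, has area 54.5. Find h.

The doubled signed area Σ (x_i y_{i+1} − x_{i+1} y_i) is linear in h.
With h=0 it equals 109; the coefficient of h is -3 (from the two edges through A_3).
So -3·h + 109 = 2·54.5 = 109 ⇒ h = 0.

0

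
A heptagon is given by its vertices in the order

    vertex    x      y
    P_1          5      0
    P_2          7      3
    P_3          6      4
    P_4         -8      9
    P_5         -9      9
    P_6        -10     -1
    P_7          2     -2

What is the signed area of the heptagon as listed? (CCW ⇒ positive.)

125.5

Apply the shoelace formula: 2A = Σ (x_i·y_{i+1} − x_{i+1}·y_i), indices taken mod 7.
Σ = (15) + (10) + (86) + (9) + (99) + (22) + (10) = 251
Signed area = Σ/2 = 125.5 (positive ⇒ counter-clockwise traversal).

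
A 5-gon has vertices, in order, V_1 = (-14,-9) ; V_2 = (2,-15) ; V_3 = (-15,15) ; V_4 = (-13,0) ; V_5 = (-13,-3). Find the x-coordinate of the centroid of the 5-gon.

-1450/171

Apply the shoelace formula. First the cross-terms c_i = x_i·y_{i+1} − x_{i+1}·y_i:
  228, -195, 195, 39, 75  ⇒  2A = 342, A = 171.
Then Σ (x_i + x_{i+1})·c_i = -8700, so x̄ = -8700 / (6·171) = -1450/171.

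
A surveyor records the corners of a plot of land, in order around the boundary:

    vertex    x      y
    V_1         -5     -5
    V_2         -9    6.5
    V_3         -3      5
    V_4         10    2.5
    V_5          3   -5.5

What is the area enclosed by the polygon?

Apply the shoelace formula: 2A = Σ (x_i·y_{i+1} − x_{i+1}·y_i), indices taken mod 5.
Cross-terms: -77.5, -25.5, -57.5, -62.5, -42.5  ⇒  Σ = -265.5
Area = |Σ|/2 = 132.75.

132.75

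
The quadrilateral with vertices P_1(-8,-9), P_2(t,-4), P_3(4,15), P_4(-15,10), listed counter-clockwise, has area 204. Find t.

The doubled signed area Σ (x_i y_{i+1} − x_{i+1} y_i) is linear in t.
With t=0 it equals 528; the coefficient of t is 24 (from the two edges through P_2).
So 24·t + 528 = 2·204 = 408 ⇒ t = -5.

-5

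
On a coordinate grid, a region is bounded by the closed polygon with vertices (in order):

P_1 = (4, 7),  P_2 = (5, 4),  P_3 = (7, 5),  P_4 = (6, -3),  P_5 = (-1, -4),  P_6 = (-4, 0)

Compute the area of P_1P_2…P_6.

Apply the surveyor's formula: 2A = Σ (x_i·y_{i+1} − x_{i+1}·y_i), indices taken mod 6.
Σ = (-19) + (-3) + (-51) + (-27) + (-16) + (-28) = -144
Area = |Σ|/2 = 72.

72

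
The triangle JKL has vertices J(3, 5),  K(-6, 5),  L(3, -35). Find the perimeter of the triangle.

|JK| = √((-9)² + (0)²) = √81 = 9
|KL| = √((9)² + (-40)²) = √1681 = 41
|LJ| = √((0)² + (40)²) = √1600 = 40
Perimeter = 9 + 41 + 40 = 90.

90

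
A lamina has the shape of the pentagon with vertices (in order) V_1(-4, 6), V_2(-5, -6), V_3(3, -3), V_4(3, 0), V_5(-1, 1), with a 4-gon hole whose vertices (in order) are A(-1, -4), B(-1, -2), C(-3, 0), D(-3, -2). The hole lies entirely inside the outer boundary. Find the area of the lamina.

Outer boundary:
Apply the surveyor's formula: 2A = Σ (x_i·y_{i+1} − x_{i+1}·y_i), indices taken mod 5.
V_1→V_2: (-4)(-6) − (-5)(6) = 54
V_2→V_3: (-5)(-3) − (3)(-6) = 33
V_3→V_4: (3)(0) − (3)(-3) = 9
V_4→V_5: (3)(1) − (-1)(0) = 3
V_5→V_1: (-1)(6) − (-4)(1) = -2
Σ = 97
Area = |Σ|/2 = 48.5.
Hole:
Apply Gauss's area formula: 2A = Σ (x_i·y_{i+1} − x_{i+1}·y_i), indices taken mod 4.
Σ = (-2) + (-6) + (6) + (10) = 8
Area = |Σ|/2 = 4.
Net area = 48.5 − 4 = 44.5.

44.5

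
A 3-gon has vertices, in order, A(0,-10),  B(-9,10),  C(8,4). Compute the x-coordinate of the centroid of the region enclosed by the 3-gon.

Apply the shoelace formula. First the cross-terms c_i = x_i·y_{i+1} − x_{i+1}·y_i:
  -90, -116, -80  ⇒  2A = -286, A = -143.
Then Σ (x_i + x_{i+1})·c_i = 286, so x̄ = 286 / (6·(-143)) = -1/3.

-1/3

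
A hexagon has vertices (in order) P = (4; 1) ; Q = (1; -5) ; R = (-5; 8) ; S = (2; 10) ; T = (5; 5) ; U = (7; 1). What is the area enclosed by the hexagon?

85.5

P→Q: (4)(-5) − (1)(1) = -21
Q→R: (1)(8) − (-5)(-5) = -17
R→S: (-5)(10) − (2)(8) = -66
S→T: (2)(5) − (5)(10) = -40
T→U: (5)(1) − (7)(5) = -30
U→P: (7)(1) − (4)(1) = 3
Σ = -171
Area = |Σ|/2 = 85.5.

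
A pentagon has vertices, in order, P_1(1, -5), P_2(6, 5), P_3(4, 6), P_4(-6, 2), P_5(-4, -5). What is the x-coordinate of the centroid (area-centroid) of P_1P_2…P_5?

Apply the shoelace formula. First the cross-terms c_i = x_i·y_{i+1} − x_{i+1}·y_i:
  35, 16, 44, 38, 25  ⇒  2A = 158, A = 79.
Then Σ (x_i + x_{i+1})·c_i = -138, so x̄ = -138 / (6·79) = -23/79.

-23/79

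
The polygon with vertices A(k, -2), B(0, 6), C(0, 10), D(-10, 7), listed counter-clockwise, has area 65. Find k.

The doubled signed area Σ (x_i y_{i+1} − x_{i+1} y_i) is linear in k.
With k=0 it equals 120; the coefficient of k is -1 (from the two edges through A).
So -1·k + 120 = 2·65 = 130 ⇒ k = -10.

-10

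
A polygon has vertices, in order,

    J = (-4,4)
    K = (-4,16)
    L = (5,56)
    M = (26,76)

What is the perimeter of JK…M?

160

|JK| = √((0)² + (12)²) = √144 = 12
|KL| = √((9)² + (40)²) = √1681 = 41
|LM| = √((21)² + (20)²) = √841 = 29
|MJ| = √((-30)² + (-72)²) = √6084 = 78
Perimeter = 12 + 41 + 29 + 78 = 160.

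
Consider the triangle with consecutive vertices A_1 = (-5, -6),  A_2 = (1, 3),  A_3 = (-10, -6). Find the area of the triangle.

22.5

Σ = (-9) + (24) + (30) = 45
Area = |Σ|/2 = 22.5.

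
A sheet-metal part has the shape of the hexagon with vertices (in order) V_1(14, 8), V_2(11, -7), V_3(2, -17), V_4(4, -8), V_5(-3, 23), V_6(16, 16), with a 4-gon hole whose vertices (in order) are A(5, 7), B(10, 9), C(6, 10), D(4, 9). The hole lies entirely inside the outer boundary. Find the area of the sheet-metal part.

Outer boundary:
Apply the surveyor's formula: 2A = Σ (x_i·y_{i+1} − x_{i+1}·y_i), indices taken mod 6.
Σ = (-186) + (-173) + (52) + (68) + (-416) + (-96) = -751
Area = |Σ|/2 = 375.5.
Hole:
A→B: (5)(9) − (10)(7) = -25
B→C: (10)(10) − (6)(9) = 46
C→D: (6)(9) − (4)(10) = 14
D→A: (4)(7) − (5)(9) = -17
Σ = 18
Area = |Σ|/2 = 9.
Net area = 375.5 − 9 = 366.5.

366.5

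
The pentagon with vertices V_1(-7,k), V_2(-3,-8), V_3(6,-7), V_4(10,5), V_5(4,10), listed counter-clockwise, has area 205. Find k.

Write out the shoelace sum; only the two edges meeting at V_1 involve k:
2·Area = [(4·k − (-7)·10) + ((-7)·(-8) − (-3)·k)] + 249
       = 7·k + 375 = 410
⇒ k = 5.

5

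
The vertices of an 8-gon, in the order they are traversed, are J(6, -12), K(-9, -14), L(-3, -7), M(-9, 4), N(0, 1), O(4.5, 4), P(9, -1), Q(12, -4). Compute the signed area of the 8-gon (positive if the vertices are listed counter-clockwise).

-222

J→K: (6)(-14) − (-9)(-12) = -192
K→L: (-9)(-7) − (-3)(-14) = 21
L→M: (-3)(4) − (-9)(-7) = -75
M→N: (-9)(1) − (0)(4) = -9
N→O: (0)(4) − (4.5)(1) = -4.5
O→P: (4.5)(-1) − (9)(4) = -40.5
P→Q: (9)(-4) − (12)(-1) = -24
Q→J: (12)(-12) − (6)(-4) = -120
Σ = -444
Signed area = Σ/2 = -222 (negative ⇒ clockwise traversal).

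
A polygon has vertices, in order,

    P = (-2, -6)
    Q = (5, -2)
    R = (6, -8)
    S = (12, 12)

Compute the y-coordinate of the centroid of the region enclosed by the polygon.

28/27

Apply the shoelace formula. First the cross-terms c_i = x_i·y_{i+1} − x_{i+1}·y_i:
  34, -28, 168, -48  ⇒  2A = 126, A = 63.
Then Σ (y_i + y_{i+1})·c_i = 392, so ȳ = 392 / (6·63) = 28/27.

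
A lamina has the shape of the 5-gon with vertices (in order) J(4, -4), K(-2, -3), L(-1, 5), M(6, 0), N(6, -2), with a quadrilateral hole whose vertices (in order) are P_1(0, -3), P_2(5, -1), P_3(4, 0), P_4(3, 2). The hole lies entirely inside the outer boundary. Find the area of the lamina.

Outer boundary:
Σ = (-20) + (-13) + (-30) + (-12) + (-16) = -91
Area = |Σ|/2 = 45.5.
Hole:
Apply the shoelace (surveyor's) formula: 2A = Σ (x_i·y_{i+1} − x_{i+1}·y_i), indices taken mod 4.
P_1→P_2: (0)(-1) − (5)(-3) = 15
P_2→P_3: (5)(0) − (4)(-1) = 4
P_3→P_4: (4)(2) − (3)(0) = 8
P_4→P_1: (3)(-3) − (0)(2) = -9
Σ = 18
Area = |Σ|/2 = 9.
Net area = 45.5 − 9 = 36.5.

36.5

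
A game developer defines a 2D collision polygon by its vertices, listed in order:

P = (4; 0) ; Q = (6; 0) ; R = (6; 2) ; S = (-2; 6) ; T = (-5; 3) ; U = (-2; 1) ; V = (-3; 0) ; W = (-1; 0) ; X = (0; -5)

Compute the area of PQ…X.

52.5

P→Q: (4)(0) − (6)(0) = 0
Q→R: (6)(2) − (6)(0) = 12
R→S: (6)(6) − (-2)(2) = 40
S→T: (-2)(3) − (-5)(6) = 24
T→U: (-5)(1) − (-2)(3) = 1
U→V: (-2)(0) − (-3)(1) = 3
V→W: (-3)(0) − (-1)(0) = 0
W→X: (-1)(-5) − (0)(0) = 5
X→P: (0)(0) − (4)(-5) = 20
Σ = 105
Area = |Σ|/2 = 52.5.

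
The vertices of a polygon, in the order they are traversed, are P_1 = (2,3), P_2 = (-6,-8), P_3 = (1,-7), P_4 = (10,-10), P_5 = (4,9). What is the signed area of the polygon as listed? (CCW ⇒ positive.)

118

Apply the surveyor's formula: 2A = Σ (x_i·y_{i+1} − x_{i+1}·y_i), indices taken mod 5.
Σ = (2) + (50) + (60) + (130) + (-6) = 236
Signed area = Σ/2 = 118 (positive ⇒ counter-clockwise traversal).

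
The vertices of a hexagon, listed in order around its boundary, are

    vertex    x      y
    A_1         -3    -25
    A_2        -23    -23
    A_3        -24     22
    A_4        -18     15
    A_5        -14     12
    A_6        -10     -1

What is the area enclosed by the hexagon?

576.5

Cross-terms: -506, -1058, 36, -6, 134, 247  ⇒  Σ = -1153
Area = |Σ|/2 = 576.5.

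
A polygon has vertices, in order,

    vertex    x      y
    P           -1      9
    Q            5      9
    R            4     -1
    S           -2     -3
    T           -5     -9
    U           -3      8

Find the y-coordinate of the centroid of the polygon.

8/3

Apply the shoelace formula. First the cross-terms c_i = x_i·y_{i+1} − x_{i+1}·y_i:
  -54, -41, -14, 3, -67, -19  ⇒  2A = -192, A = -96.
Then Σ (y_i + y_{i+1})·c_i = -1536, so ȳ = -1536 / (6·(-96)) = 8/3.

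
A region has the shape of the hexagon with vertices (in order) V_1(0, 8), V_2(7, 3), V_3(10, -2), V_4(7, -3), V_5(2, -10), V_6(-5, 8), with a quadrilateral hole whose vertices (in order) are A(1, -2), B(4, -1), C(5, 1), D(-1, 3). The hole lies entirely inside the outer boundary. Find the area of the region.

111.5

Outer boundary:
Apply Gauss's area formula: 2A = Σ (x_i·y_{i+1} − x_{i+1}·y_i), indices taken mod 6.
Σ = (-56) + (-44) + (-16) + (-64) + (-34) + (-40) = -254
Area = |Σ|/2 = 127.
Hole:
Cross-terms: 7, 9, 16, -1  ⇒  Σ = 31
Area = |Σ|/2 = 15.5.
Net area = 127 − 15.5 = 111.5.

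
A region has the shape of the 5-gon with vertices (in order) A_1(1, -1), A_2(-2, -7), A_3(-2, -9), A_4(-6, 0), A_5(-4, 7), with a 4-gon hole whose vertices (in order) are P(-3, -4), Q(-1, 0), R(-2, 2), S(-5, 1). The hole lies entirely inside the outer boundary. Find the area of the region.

Outer boundary:
Apply the surveyor's formula: 2A = Σ (x_i·y_{i+1} − x_{i+1}·y_i), indices taken mod 5.
Σ = (-9) + (4) + (-54) + (-42) + (-3) = -104
Area = |Σ|/2 = 52.
Hole:
Cross-terms: -4, -2, 8, 23  ⇒  Σ = 25
Area = |Σ|/2 = 12.5.
Net area = 52 − 12.5 = 39.5.

39.5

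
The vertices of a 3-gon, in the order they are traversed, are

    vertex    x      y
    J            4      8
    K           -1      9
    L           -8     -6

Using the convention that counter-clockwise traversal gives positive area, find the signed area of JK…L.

41

Apply the shoelace formula: 2A = Σ (x_i·y_{i+1} − x_{i+1}·y_i), indices taken mod 3.
Σ = (44) + (78) + (-40) = 82
Signed area = Σ/2 = 41 (positive ⇒ counter-clockwise traversal).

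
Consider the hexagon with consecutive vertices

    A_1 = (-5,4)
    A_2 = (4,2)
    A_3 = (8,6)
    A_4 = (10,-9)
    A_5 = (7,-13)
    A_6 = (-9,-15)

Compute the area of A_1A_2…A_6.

Apply the shoelace formula: 2A = Σ (x_i·y_{i+1} − x_{i+1}·y_i), indices taken mod 6.
Cross-terms: -26, 8, -132, -67, -222, -111  ⇒  Σ = -550
Area = |Σ|/2 = 275.

275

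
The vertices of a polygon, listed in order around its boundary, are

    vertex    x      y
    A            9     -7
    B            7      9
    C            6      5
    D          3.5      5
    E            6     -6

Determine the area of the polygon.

42.25

Cross-terms: 130, -19, 12.5, -51, 12  ⇒  Σ = 84.5
Area = |Σ|/2 = 42.25.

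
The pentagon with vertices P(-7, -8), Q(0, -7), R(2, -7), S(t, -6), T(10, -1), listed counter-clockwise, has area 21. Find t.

Write out the shoelace sum; only the two edges meeting at S involve t:
2·Area = [(2·(-6) − t·(-7)) + (t·(-1) − 10·(-6))] + -24
       = 6·t + 24 = 42
⇒ t = 3.

3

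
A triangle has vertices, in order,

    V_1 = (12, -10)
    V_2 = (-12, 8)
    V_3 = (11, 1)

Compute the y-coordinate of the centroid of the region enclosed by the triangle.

-1/3

Apply the shoelace formula. First the cross-terms c_i = x_i·y_{i+1} − x_{i+1}·y_i:
  -24, -100, -122  ⇒  2A = -246, A = -123.
Then Σ (y_i + y_{i+1})·c_i = 246, so ȳ = 246 / (6·(-123)) = -1/3.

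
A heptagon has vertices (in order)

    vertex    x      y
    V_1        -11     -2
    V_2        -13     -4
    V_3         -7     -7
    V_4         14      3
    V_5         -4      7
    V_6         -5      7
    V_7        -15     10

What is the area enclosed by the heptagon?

Apply the surveyor's formula: 2A = Σ (x_i·y_{i+1} − x_{i+1}·y_i), indices taken mod 7.
Σ = (18) + (63) + (77) + (110) + (7) + (55) + (140) = 470
Area = |Σ|/2 = 235.

235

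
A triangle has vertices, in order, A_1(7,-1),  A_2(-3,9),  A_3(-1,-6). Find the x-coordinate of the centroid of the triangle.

1

Apply the shoelace formula. First the cross-terms c_i = x_i·y_{i+1} − x_{i+1}·y_i:
  60, 27, 43  ⇒  2A = 130, A = 65.
Then Σ (x_i + x_{i+1})·c_i = 390, so x̄ = 390 / (6·65) = 1.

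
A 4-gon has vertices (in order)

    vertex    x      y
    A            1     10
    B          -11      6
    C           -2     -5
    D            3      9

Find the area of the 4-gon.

Apply the shoelace formula: 2A = Σ (x_i·y_{i+1} − x_{i+1}·y_i), indices taken mod 4.
Σ = (116) + (67) + (-3) + (21) = 201
Area = |Σ|/2 = 100.5.

100.5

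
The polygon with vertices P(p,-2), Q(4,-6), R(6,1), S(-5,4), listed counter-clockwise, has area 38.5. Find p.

The doubled signed area Σ (x_i y_{i+1} − x_{i+1} y_i) is linear in p.
With p=0 it equals 87; the coefficient of p is -10 (from the two edges through P).
So -10·p + 87 = 2·38.5 = 77 ⇒ p = 1.

1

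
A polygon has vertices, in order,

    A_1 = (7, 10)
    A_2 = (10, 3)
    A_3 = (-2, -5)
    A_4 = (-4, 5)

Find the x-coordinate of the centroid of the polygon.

145/57

Apply the shoelace (surveyor's) formula. First the cross-terms c_i = x_i·y_{i+1} − x_{i+1}·y_i:
  -79, -44, -30, -75  ⇒  2A = -228, A = -114.
Then Σ (x_i + x_{i+1})·c_i = -1740, so x̄ = -1740 / (6·(-114)) = 145/57.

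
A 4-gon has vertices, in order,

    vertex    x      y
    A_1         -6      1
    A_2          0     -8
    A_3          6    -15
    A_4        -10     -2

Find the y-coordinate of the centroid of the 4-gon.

Apply Gauss's area formula. First the cross-terms c_i = x_i·y_{i+1} − x_{i+1}·y_i:
  48, 48, -162, -22  ⇒  2A = -88, A = -44.
Then Σ (y_i + y_{i+1})·c_i = 1336, so ȳ = 1336 / (6·(-44)) = -167/33.

-167/33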